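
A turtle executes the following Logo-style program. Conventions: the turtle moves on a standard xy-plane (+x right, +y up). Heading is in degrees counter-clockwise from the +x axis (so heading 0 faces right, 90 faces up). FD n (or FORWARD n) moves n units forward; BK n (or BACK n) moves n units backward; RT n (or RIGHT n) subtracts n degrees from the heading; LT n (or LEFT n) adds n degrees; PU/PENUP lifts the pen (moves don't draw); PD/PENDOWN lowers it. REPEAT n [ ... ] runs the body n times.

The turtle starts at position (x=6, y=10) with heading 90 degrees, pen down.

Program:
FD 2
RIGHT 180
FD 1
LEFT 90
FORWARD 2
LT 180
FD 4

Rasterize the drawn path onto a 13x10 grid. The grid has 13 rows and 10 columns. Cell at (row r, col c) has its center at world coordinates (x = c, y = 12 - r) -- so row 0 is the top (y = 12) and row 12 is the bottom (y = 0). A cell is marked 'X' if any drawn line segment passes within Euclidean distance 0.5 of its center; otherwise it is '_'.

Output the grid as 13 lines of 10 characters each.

Segment 0: (6,10) -> (6,12)
Segment 1: (6,12) -> (6,11)
Segment 2: (6,11) -> (8,11)
Segment 3: (8,11) -> (4,11)

Answer: ______X___
____XXXXX_
______X___
__________
__________
__________
__________
__________
__________
__________
__________
__________
__________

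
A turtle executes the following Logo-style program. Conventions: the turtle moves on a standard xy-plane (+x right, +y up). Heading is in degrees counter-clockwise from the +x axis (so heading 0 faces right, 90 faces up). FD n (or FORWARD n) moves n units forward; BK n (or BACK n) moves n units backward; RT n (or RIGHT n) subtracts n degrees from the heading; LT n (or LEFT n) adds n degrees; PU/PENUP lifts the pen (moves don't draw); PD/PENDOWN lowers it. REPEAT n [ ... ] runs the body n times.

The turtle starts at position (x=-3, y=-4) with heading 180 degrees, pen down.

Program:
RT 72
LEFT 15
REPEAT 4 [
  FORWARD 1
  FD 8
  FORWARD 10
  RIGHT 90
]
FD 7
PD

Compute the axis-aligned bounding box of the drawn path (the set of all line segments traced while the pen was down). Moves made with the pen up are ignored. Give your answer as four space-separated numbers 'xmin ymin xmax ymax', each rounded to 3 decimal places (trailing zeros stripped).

Executing turtle program step by step:
Start: pos=(-3,-4), heading=180, pen down
RT 72: heading 180 -> 108
LT 15: heading 108 -> 123
REPEAT 4 [
  -- iteration 1/4 --
  FD 1: (-3,-4) -> (-3.545,-3.161) [heading=123, draw]
  FD 8: (-3.545,-3.161) -> (-7.902,3.548) [heading=123, draw]
  FD 10: (-7.902,3.548) -> (-13.348,11.935) [heading=123, draw]
  RT 90: heading 123 -> 33
  -- iteration 2/4 --
  FD 1: (-13.348,11.935) -> (-12.509,12.479) [heading=33, draw]
  FD 8: (-12.509,12.479) -> (-5.8,16.836) [heading=33, draw]
  FD 10: (-5.8,16.836) -> (2.587,22.283) [heading=33, draw]
  RT 90: heading 33 -> 303
  -- iteration 3/4 --
  FD 1: (2.587,22.283) -> (3.131,21.444) [heading=303, draw]
  FD 8: (3.131,21.444) -> (7.488,14.735) [heading=303, draw]
  FD 10: (7.488,14.735) -> (12.935,6.348) [heading=303, draw]
  RT 90: heading 303 -> 213
  -- iteration 4/4 --
  FD 1: (12.935,6.348) -> (12.096,5.804) [heading=213, draw]
  FD 8: (12.096,5.804) -> (5.387,1.446) [heading=213, draw]
  FD 10: (5.387,1.446) -> (-3,-4) [heading=213, draw]
  RT 90: heading 213 -> 123
]
FD 7: (-3,-4) -> (-6.812,1.871) [heading=123, draw]
PD: pen down
Final: pos=(-6.812,1.871), heading=123, 13 segment(s) drawn

Segment endpoints: x in {-13.348, -12.509, -7.902, -6.812, -5.8, -3.545, -3, -3, 2.587, 3.131, 5.387, 7.488, 12.096, 12.935}, y in {-4, -4, -3.161, 1.446, 1.871, 3.548, 5.804, 6.348, 11.935, 12.479, 14.735, 16.836, 21.444, 22.283}
xmin=-13.348, ymin=-4, xmax=12.935, ymax=22.283

Answer: -13.348 -4 12.935 22.283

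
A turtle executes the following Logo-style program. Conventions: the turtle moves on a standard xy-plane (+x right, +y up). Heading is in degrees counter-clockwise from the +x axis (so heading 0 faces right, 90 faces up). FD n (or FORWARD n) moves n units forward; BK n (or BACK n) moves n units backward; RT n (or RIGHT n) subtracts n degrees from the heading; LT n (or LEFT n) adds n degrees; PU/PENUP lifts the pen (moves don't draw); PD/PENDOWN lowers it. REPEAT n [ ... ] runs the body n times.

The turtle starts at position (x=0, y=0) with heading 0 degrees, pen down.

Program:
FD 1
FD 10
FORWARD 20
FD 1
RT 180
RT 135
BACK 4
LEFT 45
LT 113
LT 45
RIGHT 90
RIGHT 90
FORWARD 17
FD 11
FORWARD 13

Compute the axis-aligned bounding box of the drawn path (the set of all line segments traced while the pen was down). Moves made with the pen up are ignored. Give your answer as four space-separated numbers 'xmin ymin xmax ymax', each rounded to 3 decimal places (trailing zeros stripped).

Executing turtle program step by step:
Start: pos=(0,0), heading=0, pen down
FD 1: (0,0) -> (1,0) [heading=0, draw]
FD 10: (1,0) -> (11,0) [heading=0, draw]
FD 20: (11,0) -> (31,0) [heading=0, draw]
FD 1: (31,0) -> (32,0) [heading=0, draw]
RT 180: heading 0 -> 180
RT 135: heading 180 -> 45
BK 4: (32,0) -> (29.172,-2.828) [heading=45, draw]
LT 45: heading 45 -> 90
LT 113: heading 90 -> 203
LT 45: heading 203 -> 248
RT 90: heading 248 -> 158
RT 90: heading 158 -> 68
FD 17: (29.172,-2.828) -> (35.54,12.934) [heading=68, draw]
FD 11: (35.54,12.934) -> (39.661,23.133) [heading=68, draw]
FD 13: (39.661,23.133) -> (44.53,35.186) [heading=68, draw]
Final: pos=(44.53,35.186), heading=68, 8 segment(s) drawn

Segment endpoints: x in {0, 1, 11, 29.172, 31, 32, 35.54, 39.661, 44.53}, y in {-2.828, 0, 12.934, 23.133, 35.186}
xmin=0, ymin=-2.828, xmax=44.53, ymax=35.186

Answer: 0 -2.828 44.53 35.186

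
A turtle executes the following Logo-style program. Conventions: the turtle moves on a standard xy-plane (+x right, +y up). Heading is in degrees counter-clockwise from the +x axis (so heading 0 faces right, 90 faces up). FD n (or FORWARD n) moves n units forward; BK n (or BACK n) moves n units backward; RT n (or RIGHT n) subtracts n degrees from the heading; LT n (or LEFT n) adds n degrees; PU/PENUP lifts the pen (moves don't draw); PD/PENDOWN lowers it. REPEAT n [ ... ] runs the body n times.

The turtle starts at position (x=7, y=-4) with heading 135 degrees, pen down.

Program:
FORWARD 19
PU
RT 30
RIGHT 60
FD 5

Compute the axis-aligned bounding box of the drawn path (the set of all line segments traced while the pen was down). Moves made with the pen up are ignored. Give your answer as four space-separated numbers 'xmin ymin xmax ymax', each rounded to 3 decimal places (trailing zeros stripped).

Executing turtle program step by step:
Start: pos=(7,-4), heading=135, pen down
FD 19: (7,-4) -> (-6.435,9.435) [heading=135, draw]
PU: pen up
RT 30: heading 135 -> 105
RT 60: heading 105 -> 45
FD 5: (-6.435,9.435) -> (-2.899,12.971) [heading=45, move]
Final: pos=(-2.899,12.971), heading=45, 1 segment(s) drawn

Segment endpoints: x in {-6.435, 7}, y in {-4, 9.435}
xmin=-6.435, ymin=-4, xmax=7, ymax=9.435

Answer: -6.435 -4 7 9.435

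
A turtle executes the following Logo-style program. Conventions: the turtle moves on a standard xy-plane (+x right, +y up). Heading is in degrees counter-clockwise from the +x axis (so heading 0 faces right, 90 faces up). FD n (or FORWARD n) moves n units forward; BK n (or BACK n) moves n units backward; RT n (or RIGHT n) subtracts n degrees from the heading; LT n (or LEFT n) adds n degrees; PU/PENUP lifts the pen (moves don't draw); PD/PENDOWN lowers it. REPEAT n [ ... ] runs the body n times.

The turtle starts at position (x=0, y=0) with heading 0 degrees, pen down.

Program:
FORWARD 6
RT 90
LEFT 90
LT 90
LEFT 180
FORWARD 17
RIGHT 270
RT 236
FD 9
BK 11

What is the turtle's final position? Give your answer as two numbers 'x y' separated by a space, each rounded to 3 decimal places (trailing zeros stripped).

Answer: 7.118 -18.658

Derivation:
Executing turtle program step by step:
Start: pos=(0,0), heading=0, pen down
FD 6: (0,0) -> (6,0) [heading=0, draw]
RT 90: heading 0 -> 270
LT 90: heading 270 -> 0
LT 90: heading 0 -> 90
LT 180: heading 90 -> 270
FD 17: (6,0) -> (6,-17) [heading=270, draw]
RT 270: heading 270 -> 0
RT 236: heading 0 -> 124
FD 9: (6,-17) -> (0.967,-9.539) [heading=124, draw]
BK 11: (0.967,-9.539) -> (7.118,-18.658) [heading=124, draw]
Final: pos=(7.118,-18.658), heading=124, 4 segment(s) drawn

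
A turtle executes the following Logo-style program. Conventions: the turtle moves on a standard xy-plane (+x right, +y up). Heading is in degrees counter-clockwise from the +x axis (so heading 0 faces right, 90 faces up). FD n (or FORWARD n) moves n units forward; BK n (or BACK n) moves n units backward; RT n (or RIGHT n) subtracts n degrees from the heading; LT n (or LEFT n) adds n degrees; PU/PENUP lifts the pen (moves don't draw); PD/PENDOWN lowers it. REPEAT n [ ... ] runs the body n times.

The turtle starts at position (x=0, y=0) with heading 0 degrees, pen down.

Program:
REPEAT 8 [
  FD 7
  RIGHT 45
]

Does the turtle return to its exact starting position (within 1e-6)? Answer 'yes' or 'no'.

Answer: yes

Derivation:
Executing turtle program step by step:
Start: pos=(0,0), heading=0, pen down
REPEAT 8 [
  -- iteration 1/8 --
  FD 7: (0,0) -> (7,0) [heading=0, draw]
  RT 45: heading 0 -> 315
  -- iteration 2/8 --
  FD 7: (7,0) -> (11.95,-4.95) [heading=315, draw]
  RT 45: heading 315 -> 270
  -- iteration 3/8 --
  FD 7: (11.95,-4.95) -> (11.95,-11.95) [heading=270, draw]
  RT 45: heading 270 -> 225
  -- iteration 4/8 --
  FD 7: (11.95,-11.95) -> (7,-16.899) [heading=225, draw]
  RT 45: heading 225 -> 180
  -- iteration 5/8 --
  FD 7: (7,-16.899) -> (0,-16.899) [heading=180, draw]
  RT 45: heading 180 -> 135
  -- iteration 6/8 --
  FD 7: (0,-16.899) -> (-4.95,-11.95) [heading=135, draw]
  RT 45: heading 135 -> 90
  -- iteration 7/8 --
  FD 7: (-4.95,-11.95) -> (-4.95,-4.95) [heading=90, draw]
  RT 45: heading 90 -> 45
  -- iteration 8/8 --
  FD 7: (-4.95,-4.95) -> (0,0) [heading=45, draw]
  RT 45: heading 45 -> 0
]
Final: pos=(0,0), heading=0, 8 segment(s) drawn

Start position: (0, 0)
Final position: (0, 0)
Distance = 0; < 1e-6 -> CLOSED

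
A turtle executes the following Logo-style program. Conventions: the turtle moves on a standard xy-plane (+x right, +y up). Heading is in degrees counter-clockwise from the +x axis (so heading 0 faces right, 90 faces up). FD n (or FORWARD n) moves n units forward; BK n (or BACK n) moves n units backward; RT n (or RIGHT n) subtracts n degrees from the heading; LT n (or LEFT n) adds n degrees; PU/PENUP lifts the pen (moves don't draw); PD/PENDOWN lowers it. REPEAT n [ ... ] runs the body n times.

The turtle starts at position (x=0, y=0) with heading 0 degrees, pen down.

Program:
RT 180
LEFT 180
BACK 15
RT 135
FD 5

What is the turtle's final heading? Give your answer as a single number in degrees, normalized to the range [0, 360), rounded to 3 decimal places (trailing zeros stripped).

Executing turtle program step by step:
Start: pos=(0,0), heading=0, pen down
RT 180: heading 0 -> 180
LT 180: heading 180 -> 0
BK 15: (0,0) -> (-15,0) [heading=0, draw]
RT 135: heading 0 -> 225
FD 5: (-15,0) -> (-18.536,-3.536) [heading=225, draw]
Final: pos=(-18.536,-3.536), heading=225, 2 segment(s) drawn

Answer: 225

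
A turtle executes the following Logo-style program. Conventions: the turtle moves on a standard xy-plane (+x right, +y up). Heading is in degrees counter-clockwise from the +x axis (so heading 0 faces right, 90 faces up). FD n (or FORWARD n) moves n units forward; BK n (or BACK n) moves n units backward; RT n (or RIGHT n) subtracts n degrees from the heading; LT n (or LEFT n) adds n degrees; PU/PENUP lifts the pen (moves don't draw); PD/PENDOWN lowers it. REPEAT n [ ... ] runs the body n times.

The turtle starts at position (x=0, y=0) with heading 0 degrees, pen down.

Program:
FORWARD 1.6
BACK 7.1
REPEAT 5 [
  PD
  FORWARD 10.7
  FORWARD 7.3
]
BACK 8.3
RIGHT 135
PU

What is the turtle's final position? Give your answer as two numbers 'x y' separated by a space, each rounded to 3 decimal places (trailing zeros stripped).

Executing turtle program step by step:
Start: pos=(0,0), heading=0, pen down
FD 1.6: (0,0) -> (1.6,0) [heading=0, draw]
BK 7.1: (1.6,0) -> (-5.5,0) [heading=0, draw]
REPEAT 5 [
  -- iteration 1/5 --
  PD: pen down
  FD 10.7: (-5.5,0) -> (5.2,0) [heading=0, draw]
  FD 7.3: (5.2,0) -> (12.5,0) [heading=0, draw]
  -- iteration 2/5 --
  PD: pen down
  FD 10.7: (12.5,0) -> (23.2,0) [heading=0, draw]
  FD 7.3: (23.2,0) -> (30.5,0) [heading=0, draw]
  -- iteration 3/5 --
  PD: pen down
  FD 10.7: (30.5,0) -> (41.2,0) [heading=0, draw]
  FD 7.3: (41.2,0) -> (48.5,0) [heading=0, draw]
  -- iteration 4/5 --
  PD: pen down
  FD 10.7: (48.5,0) -> (59.2,0) [heading=0, draw]
  FD 7.3: (59.2,0) -> (66.5,0) [heading=0, draw]
  -- iteration 5/5 --
  PD: pen down
  FD 10.7: (66.5,0) -> (77.2,0) [heading=0, draw]
  FD 7.3: (77.2,0) -> (84.5,0) [heading=0, draw]
]
BK 8.3: (84.5,0) -> (76.2,0) [heading=0, draw]
RT 135: heading 0 -> 225
PU: pen up
Final: pos=(76.2,0), heading=225, 13 segment(s) drawn

Answer: 76.2 0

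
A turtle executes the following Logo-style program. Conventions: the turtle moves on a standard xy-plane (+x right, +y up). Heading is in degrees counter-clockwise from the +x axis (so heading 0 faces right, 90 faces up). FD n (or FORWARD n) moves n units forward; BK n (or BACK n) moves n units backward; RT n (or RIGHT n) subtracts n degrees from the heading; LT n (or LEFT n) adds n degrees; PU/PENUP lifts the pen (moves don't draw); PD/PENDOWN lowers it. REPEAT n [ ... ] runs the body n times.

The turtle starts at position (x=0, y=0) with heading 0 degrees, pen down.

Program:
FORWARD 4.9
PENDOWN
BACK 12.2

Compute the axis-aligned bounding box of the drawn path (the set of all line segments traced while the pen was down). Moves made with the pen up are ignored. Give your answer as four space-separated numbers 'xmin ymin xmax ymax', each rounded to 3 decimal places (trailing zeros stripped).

Executing turtle program step by step:
Start: pos=(0,0), heading=0, pen down
FD 4.9: (0,0) -> (4.9,0) [heading=0, draw]
PD: pen down
BK 12.2: (4.9,0) -> (-7.3,0) [heading=0, draw]
Final: pos=(-7.3,0), heading=0, 2 segment(s) drawn

Segment endpoints: x in {-7.3, 0, 4.9}, y in {0}
xmin=-7.3, ymin=0, xmax=4.9, ymax=0

Answer: -7.3 0 4.9 0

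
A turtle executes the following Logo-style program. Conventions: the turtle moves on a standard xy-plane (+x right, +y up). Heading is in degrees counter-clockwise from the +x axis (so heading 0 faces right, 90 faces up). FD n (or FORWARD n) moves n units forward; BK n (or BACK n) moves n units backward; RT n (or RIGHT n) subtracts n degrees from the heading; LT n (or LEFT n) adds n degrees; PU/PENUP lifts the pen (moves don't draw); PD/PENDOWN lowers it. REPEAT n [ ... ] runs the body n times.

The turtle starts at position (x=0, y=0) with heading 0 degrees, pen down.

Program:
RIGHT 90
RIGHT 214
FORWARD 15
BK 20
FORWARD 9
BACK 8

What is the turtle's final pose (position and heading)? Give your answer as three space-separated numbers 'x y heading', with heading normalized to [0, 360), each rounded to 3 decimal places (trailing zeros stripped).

Answer: -2.237 -3.316 56

Derivation:
Executing turtle program step by step:
Start: pos=(0,0), heading=0, pen down
RT 90: heading 0 -> 270
RT 214: heading 270 -> 56
FD 15: (0,0) -> (8.388,12.436) [heading=56, draw]
BK 20: (8.388,12.436) -> (-2.796,-4.145) [heading=56, draw]
FD 9: (-2.796,-4.145) -> (2.237,3.316) [heading=56, draw]
BK 8: (2.237,3.316) -> (-2.237,-3.316) [heading=56, draw]
Final: pos=(-2.237,-3.316), heading=56, 4 segment(s) drawn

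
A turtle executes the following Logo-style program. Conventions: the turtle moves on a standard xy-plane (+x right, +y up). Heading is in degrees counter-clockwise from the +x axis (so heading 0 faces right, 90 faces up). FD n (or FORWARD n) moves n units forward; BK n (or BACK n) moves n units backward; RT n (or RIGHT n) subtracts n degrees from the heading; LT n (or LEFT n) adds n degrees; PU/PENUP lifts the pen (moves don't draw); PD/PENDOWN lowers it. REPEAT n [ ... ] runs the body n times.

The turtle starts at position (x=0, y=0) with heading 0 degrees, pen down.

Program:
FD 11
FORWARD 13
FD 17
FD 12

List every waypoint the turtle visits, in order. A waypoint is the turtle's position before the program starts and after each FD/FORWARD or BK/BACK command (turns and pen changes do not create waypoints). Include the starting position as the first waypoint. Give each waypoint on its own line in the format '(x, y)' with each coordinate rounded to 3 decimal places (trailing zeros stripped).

Executing turtle program step by step:
Start: pos=(0,0), heading=0, pen down
FD 11: (0,0) -> (11,0) [heading=0, draw]
FD 13: (11,0) -> (24,0) [heading=0, draw]
FD 17: (24,0) -> (41,0) [heading=0, draw]
FD 12: (41,0) -> (53,0) [heading=0, draw]
Final: pos=(53,0), heading=0, 4 segment(s) drawn
Waypoints (5 total):
(0, 0)
(11, 0)
(24, 0)
(41, 0)
(53, 0)

Answer: (0, 0)
(11, 0)
(24, 0)
(41, 0)
(53, 0)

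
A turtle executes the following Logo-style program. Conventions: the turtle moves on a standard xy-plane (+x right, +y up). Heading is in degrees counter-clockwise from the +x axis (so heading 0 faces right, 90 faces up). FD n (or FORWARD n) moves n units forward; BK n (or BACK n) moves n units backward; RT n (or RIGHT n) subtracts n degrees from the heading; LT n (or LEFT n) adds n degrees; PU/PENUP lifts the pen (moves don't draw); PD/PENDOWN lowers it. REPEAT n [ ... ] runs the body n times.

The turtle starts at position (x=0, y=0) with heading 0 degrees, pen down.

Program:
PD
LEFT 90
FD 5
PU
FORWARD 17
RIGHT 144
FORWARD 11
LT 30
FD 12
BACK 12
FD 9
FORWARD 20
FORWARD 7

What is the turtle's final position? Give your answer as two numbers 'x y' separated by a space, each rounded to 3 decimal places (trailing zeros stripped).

Answer: 39.353 -1.542

Derivation:
Executing turtle program step by step:
Start: pos=(0,0), heading=0, pen down
PD: pen down
LT 90: heading 0 -> 90
FD 5: (0,0) -> (0,5) [heading=90, draw]
PU: pen up
FD 17: (0,5) -> (0,22) [heading=90, move]
RT 144: heading 90 -> 306
FD 11: (0,22) -> (6.466,13.101) [heading=306, move]
LT 30: heading 306 -> 336
FD 12: (6.466,13.101) -> (17.428,8.22) [heading=336, move]
BK 12: (17.428,8.22) -> (6.466,13.101) [heading=336, move]
FD 9: (6.466,13.101) -> (14.688,9.44) [heading=336, move]
FD 20: (14.688,9.44) -> (32.958,1.305) [heading=336, move]
FD 7: (32.958,1.305) -> (39.353,-1.542) [heading=336, move]
Final: pos=(39.353,-1.542), heading=336, 1 segment(s) drawn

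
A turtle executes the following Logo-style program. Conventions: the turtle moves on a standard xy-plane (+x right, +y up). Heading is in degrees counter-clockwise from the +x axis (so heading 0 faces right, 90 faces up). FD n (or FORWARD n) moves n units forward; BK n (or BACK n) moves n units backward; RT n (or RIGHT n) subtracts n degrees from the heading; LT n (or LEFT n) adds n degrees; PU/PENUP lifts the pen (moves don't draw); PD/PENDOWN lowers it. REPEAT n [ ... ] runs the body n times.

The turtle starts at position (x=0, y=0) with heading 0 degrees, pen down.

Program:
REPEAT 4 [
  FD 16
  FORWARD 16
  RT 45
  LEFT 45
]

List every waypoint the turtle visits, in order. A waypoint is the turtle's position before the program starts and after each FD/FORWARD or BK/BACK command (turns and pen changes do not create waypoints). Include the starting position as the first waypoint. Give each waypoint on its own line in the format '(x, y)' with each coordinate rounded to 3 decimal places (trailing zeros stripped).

Executing turtle program step by step:
Start: pos=(0,0), heading=0, pen down
REPEAT 4 [
  -- iteration 1/4 --
  FD 16: (0,0) -> (16,0) [heading=0, draw]
  FD 16: (16,0) -> (32,0) [heading=0, draw]
  RT 45: heading 0 -> 315
  LT 45: heading 315 -> 0
  -- iteration 2/4 --
  FD 16: (32,0) -> (48,0) [heading=0, draw]
  FD 16: (48,0) -> (64,0) [heading=0, draw]
  RT 45: heading 0 -> 315
  LT 45: heading 315 -> 0
  -- iteration 3/4 --
  FD 16: (64,0) -> (80,0) [heading=0, draw]
  FD 16: (80,0) -> (96,0) [heading=0, draw]
  RT 45: heading 0 -> 315
  LT 45: heading 315 -> 0
  -- iteration 4/4 --
  FD 16: (96,0) -> (112,0) [heading=0, draw]
  FD 16: (112,0) -> (128,0) [heading=0, draw]
  RT 45: heading 0 -> 315
  LT 45: heading 315 -> 0
]
Final: pos=(128,0), heading=0, 8 segment(s) drawn
Waypoints (9 total):
(0, 0)
(16, 0)
(32, 0)
(48, 0)
(64, 0)
(80, 0)
(96, 0)
(112, 0)
(128, 0)

Answer: (0, 0)
(16, 0)
(32, 0)
(48, 0)
(64, 0)
(80, 0)
(96, 0)
(112, 0)
(128, 0)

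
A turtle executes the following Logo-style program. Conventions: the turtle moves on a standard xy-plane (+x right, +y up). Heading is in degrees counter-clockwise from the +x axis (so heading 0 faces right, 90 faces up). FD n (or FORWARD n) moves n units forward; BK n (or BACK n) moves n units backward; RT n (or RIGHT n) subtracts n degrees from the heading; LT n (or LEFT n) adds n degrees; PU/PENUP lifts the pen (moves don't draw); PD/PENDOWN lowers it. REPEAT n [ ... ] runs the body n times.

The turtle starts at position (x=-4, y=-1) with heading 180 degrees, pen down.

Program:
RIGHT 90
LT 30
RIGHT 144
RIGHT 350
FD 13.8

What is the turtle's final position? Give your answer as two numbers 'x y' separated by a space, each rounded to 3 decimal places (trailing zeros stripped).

Answer: 9.39 -4.339

Derivation:
Executing turtle program step by step:
Start: pos=(-4,-1), heading=180, pen down
RT 90: heading 180 -> 90
LT 30: heading 90 -> 120
RT 144: heading 120 -> 336
RT 350: heading 336 -> 346
FD 13.8: (-4,-1) -> (9.39,-4.339) [heading=346, draw]
Final: pos=(9.39,-4.339), heading=346, 1 segment(s) drawn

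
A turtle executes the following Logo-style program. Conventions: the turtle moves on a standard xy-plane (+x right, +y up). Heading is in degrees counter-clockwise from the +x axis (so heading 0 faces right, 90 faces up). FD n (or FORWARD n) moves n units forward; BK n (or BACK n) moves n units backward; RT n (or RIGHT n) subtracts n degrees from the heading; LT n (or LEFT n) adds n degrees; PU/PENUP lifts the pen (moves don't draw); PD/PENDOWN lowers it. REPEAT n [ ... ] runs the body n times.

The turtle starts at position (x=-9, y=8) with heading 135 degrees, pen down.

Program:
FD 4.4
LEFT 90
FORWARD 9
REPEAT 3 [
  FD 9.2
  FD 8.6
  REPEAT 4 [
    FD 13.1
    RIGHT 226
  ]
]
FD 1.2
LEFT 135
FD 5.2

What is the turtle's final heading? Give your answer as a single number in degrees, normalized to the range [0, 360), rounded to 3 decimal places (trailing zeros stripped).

Answer: 168

Derivation:
Executing turtle program step by step:
Start: pos=(-9,8), heading=135, pen down
FD 4.4: (-9,8) -> (-12.111,11.111) [heading=135, draw]
LT 90: heading 135 -> 225
FD 9: (-12.111,11.111) -> (-18.475,4.747) [heading=225, draw]
REPEAT 3 [
  -- iteration 1/3 --
  FD 9.2: (-18.475,4.747) -> (-24.981,-1.758) [heading=225, draw]
  FD 8.6: (-24.981,-1.758) -> (-31.062,-7.839) [heading=225, draw]
  REPEAT 4 [
    -- iteration 1/4 --
    FD 13.1: (-31.062,-7.839) -> (-40.325,-17.102) [heading=225, draw]
    RT 226: heading 225 -> 359
    -- iteration 2/4 --
    FD 13.1: (-40.325,-17.102) -> (-27.227,-17.331) [heading=359, draw]
    RT 226: heading 359 -> 133
    -- iteration 3/4 --
    FD 13.1: (-27.227,-17.331) -> (-36.161,-7.75) [heading=133, draw]
    RT 226: heading 133 -> 267
    -- iteration 4/4 --
    FD 13.1: (-36.161,-7.75) -> (-36.847,-20.832) [heading=267, draw]
    RT 226: heading 267 -> 41
  ]
  -- iteration 2/3 --
  FD 9.2: (-36.847,-20.832) -> (-29.903,-14.796) [heading=41, draw]
  FD 8.6: (-29.903,-14.796) -> (-23.413,-9.154) [heading=41, draw]
  REPEAT 4 [
    -- iteration 1/4 --
    FD 13.1: (-23.413,-9.154) -> (-13.526,-0.56) [heading=41, draw]
    RT 226: heading 41 -> 175
    -- iteration 2/4 --
    FD 13.1: (-13.526,-0.56) -> (-26.576,0.582) [heading=175, draw]
    RT 226: heading 175 -> 309
    -- iteration 3/4 --
    FD 13.1: (-26.576,0.582) -> (-18.332,-9.599) [heading=309, draw]
    RT 226: heading 309 -> 83
    -- iteration 4/4 --
    FD 13.1: (-18.332,-9.599) -> (-16.736,3.403) [heading=83, draw]
    RT 226: heading 83 -> 217
  ]
  -- iteration 3/3 --
  FD 9.2: (-16.736,3.403) -> (-24.083,-2.133) [heading=217, draw]
  FD 8.6: (-24.083,-2.133) -> (-30.951,-7.309) [heading=217, draw]
  REPEAT 4 [
    -- iteration 1/4 --
    FD 13.1: (-30.951,-7.309) -> (-41.413,-15.193) [heading=217, draw]
    RT 226: heading 217 -> 351
    -- iteration 2/4 --
    FD 13.1: (-41.413,-15.193) -> (-28.475,-17.242) [heading=351, draw]
    RT 226: heading 351 -> 125
    -- iteration 3/4 --
    FD 13.1: (-28.475,-17.242) -> (-35.989,-6.511) [heading=125, draw]
    RT 226: heading 125 -> 259
    -- iteration 4/4 --
    FD 13.1: (-35.989,-6.511) -> (-38.488,-19.37) [heading=259, draw]
    RT 226: heading 259 -> 33
  ]
]
FD 1.2: (-38.488,-19.37) -> (-37.482,-18.717) [heading=33, draw]
LT 135: heading 33 -> 168
FD 5.2: (-37.482,-18.717) -> (-42.568,-17.636) [heading=168, draw]
Final: pos=(-42.568,-17.636), heading=168, 22 segment(s) drawn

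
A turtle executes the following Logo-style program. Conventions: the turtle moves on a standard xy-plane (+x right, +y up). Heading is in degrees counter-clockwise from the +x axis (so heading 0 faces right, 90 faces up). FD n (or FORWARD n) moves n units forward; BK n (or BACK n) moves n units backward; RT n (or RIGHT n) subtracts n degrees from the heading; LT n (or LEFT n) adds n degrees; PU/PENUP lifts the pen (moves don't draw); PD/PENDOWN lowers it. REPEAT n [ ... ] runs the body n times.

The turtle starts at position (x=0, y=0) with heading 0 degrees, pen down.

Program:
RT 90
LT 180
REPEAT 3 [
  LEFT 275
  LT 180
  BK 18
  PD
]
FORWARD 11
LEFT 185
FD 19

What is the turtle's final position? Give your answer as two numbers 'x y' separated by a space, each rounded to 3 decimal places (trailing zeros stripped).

Answer: -9.81 10.985

Derivation:
Executing turtle program step by step:
Start: pos=(0,0), heading=0, pen down
RT 90: heading 0 -> 270
LT 180: heading 270 -> 90
REPEAT 3 [
  -- iteration 1/3 --
  LT 275: heading 90 -> 5
  LT 180: heading 5 -> 185
  BK 18: (0,0) -> (17.932,1.569) [heading=185, draw]
  PD: pen down
  -- iteration 2/3 --
  LT 275: heading 185 -> 100
  LT 180: heading 100 -> 280
  BK 18: (17.932,1.569) -> (14.806,19.295) [heading=280, draw]
  PD: pen down
  -- iteration 3/3 --
  LT 275: heading 280 -> 195
  LT 180: heading 195 -> 15
  BK 18: (14.806,19.295) -> (-2.581,14.637) [heading=15, draw]
  PD: pen down
]
FD 11: (-2.581,14.637) -> (8.044,17.484) [heading=15, draw]
LT 185: heading 15 -> 200
FD 19: (8.044,17.484) -> (-9.81,10.985) [heading=200, draw]
Final: pos=(-9.81,10.985), heading=200, 5 segment(s) drawn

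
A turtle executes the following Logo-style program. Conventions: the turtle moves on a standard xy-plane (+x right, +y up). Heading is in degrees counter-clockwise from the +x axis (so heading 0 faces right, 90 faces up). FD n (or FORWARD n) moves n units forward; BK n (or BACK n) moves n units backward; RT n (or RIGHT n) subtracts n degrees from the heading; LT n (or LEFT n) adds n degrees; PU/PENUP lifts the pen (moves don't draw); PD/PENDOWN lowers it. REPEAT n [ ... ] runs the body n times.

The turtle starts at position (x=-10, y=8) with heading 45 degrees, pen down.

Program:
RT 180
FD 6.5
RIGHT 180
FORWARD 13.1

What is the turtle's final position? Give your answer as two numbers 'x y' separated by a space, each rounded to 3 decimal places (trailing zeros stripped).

Answer: -5.333 12.667

Derivation:
Executing turtle program step by step:
Start: pos=(-10,8), heading=45, pen down
RT 180: heading 45 -> 225
FD 6.5: (-10,8) -> (-14.596,3.404) [heading=225, draw]
RT 180: heading 225 -> 45
FD 13.1: (-14.596,3.404) -> (-5.333,12.667) [heading=45, draw]
Final: pos=(-5.333,12.667), heading=45, 2 segment(s) drawn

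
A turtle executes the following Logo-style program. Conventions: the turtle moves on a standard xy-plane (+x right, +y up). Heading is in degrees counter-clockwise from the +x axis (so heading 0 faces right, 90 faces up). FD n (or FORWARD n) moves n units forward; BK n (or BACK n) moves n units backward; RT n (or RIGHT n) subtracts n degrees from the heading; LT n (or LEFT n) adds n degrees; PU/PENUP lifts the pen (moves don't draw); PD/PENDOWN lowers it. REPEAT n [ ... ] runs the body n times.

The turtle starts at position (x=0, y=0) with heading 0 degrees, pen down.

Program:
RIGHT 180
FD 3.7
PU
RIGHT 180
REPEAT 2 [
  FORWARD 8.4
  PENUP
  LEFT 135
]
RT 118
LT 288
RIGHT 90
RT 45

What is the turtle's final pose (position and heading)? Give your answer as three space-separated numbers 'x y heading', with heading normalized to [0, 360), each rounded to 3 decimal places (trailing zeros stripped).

Answer: -1.24 5.94 305

Derivation:
Executing turtle program step by step:
Start: pos=(0,0), heading=0, pen down
RT 180: heading 0 -> 180
FD 3.7: (0,0) -> (-3.7,0) [heading=180, draw]
PU: pen up
RT 180: heading 180 -> 0
REPEAT 2 [
  -- iteration 1/2 --
  FD 8.4: (-3.7,0) -> (4.7,0) [heading=0, move]
  PU: pen up
  LT 135: heading 0 -> 135
  -- iteration 2/2 --
  FD 8.4: (4.7,0) -> (-1.24,5.94) [heading=135, move]
  PU: pen up
  LT 135: heading 135 -> 270
]
RT 118: heading 270 -> 152
LT 288: heading 152 -> 80
RT 90: heading 80 -> 350
RT 45: heading 350 -> 305
Final: pos=(-1.24,5.94), heading=305, 1 segment(s) drawn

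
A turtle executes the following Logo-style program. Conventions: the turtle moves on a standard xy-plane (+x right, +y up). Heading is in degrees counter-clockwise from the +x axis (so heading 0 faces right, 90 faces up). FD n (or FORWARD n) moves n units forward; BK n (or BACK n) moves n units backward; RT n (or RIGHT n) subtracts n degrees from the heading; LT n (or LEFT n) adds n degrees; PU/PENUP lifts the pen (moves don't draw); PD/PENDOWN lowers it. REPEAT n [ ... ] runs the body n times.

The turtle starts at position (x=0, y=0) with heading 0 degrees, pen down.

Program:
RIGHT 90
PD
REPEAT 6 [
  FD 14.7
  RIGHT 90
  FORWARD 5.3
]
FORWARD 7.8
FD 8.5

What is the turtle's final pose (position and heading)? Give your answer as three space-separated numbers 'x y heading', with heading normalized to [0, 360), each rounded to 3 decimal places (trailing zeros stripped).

Executing turtle program step by step:
Start: pos=(0,0), heading=0, pen down
RT 90: heading 0 -> 270
PD: pen down
REPEAT 6 [
  -- iteration 1/6 --
  FD 14.7: (0,0) -> (0,-14.7) [heading=270, draw]
  RT 90: heading 270 -> 180
  FD 5.3: (0,-14.7) -> (-5.3,-14.7) [heading=180, draw]
  -- iteration 2/6 --
  FD 14.7: (-5.3,-14.7) -> (-20,-14.7) [heading=180, draw]
  RT 90: heading 180 -> 90
  FD 5.3: (-20,-14.7) -> (-20,-9.4) [heading=90, draw]
  -- iteration 3/6 --
  FD 14.7: (-20,-9.4) -> (-20,5.3) [heading=90, draw]
  RT 90: heading 90 -> 0
  FD 5.3: (-20,5.3) -> (-14.7,5.3) [heading=0, draw]
  -- iteration 4/6 --
  FD 14.7: (-14.7,5.3) -> (0,5.3) [heading=0, draw]
  RT 90: heading 0 -> 270
  FD 5.3: (0,5.3) -> (0,0) [heading=270, draw]
  -- iteration 5/6 --
  FD 14.7: (0,0) -> (0,-14.7) [heading=270, draw]
  RT 90: heading 270 -> 180
  FD 5.3: (0,-14.7) -> (-5.3,-14.7) [heading=180, draw]
  -- iteration 6/6 --
  FD 14.7: (-5.3,-14.7) -> (-20,-14.7) [heading=180, draw]
  RT 90: heading 180 -> 90
  FD 5.3: (-20,-14.7) -> (-20,-9.4) [heading=90, draw]
]
FD 7.8: (-20,-9.4) -> (-20,-1.6) [heading=90, draw]
FD 8.5: (-20,-1.6) -> (-20,6.9) [heading=90, draw]
Final: pos=(-20,6.9), heading=90, 14 segment(s) drawn

Answer: -20 6.9 90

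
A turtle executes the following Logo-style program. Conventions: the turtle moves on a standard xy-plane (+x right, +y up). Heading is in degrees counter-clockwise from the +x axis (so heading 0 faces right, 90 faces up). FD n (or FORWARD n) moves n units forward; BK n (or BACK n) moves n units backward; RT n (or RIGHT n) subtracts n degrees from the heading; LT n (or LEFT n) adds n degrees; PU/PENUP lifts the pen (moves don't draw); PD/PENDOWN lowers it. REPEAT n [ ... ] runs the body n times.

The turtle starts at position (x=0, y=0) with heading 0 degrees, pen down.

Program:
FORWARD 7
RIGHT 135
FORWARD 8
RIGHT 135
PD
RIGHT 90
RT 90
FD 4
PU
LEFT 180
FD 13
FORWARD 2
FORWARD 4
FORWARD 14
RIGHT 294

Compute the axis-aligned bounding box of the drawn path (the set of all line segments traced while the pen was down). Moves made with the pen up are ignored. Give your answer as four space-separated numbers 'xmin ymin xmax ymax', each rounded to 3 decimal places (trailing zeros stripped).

Answer: 0 -9.657 7 0

Derivation:
Executing turtle program step by step:
Start: pos=(0,0), heading=0, pen down
FD 7: (0,0) -> (7,0) [heading=0, draw]
RT 135: heading 0 -> 225
FD 8: (7,0) -> (1.343,-5.657) [heading=225, draw]
RT 135: heading 225 -> 90
PD: pen down
RT 90: heading 90 -> 0
RT 90: heading 0 -> 270
FD 4: (1.343,-5.657) -> (1.343,-9.657) [heading=270, draw]
PU: pen up
LT 180: heading 270 -> 90
FD 13: (1.343,-9.657) -> (1.343,3.343) [heading=90, move]
FD 2: (1.343,3.343) -> (1.343,5.343) [heading=90, move]
FD 4: (1.343,5.343) -> (1.343,9.343) [heading=90, move]
FD 14: (1.343,9.343) -> (1.343,23.343) [heading=90, move]
RT 294: heading 90 -> 156
Final: pos=(1.343,23.343), heading=156, 3 segment(s) drawn

Segment endpoints: x in {0, 1.343, 1.343, 7}, y in {-9.657, -5.657, 0}
xmin=0, ymin=-9.657, xmax=7, ymax=0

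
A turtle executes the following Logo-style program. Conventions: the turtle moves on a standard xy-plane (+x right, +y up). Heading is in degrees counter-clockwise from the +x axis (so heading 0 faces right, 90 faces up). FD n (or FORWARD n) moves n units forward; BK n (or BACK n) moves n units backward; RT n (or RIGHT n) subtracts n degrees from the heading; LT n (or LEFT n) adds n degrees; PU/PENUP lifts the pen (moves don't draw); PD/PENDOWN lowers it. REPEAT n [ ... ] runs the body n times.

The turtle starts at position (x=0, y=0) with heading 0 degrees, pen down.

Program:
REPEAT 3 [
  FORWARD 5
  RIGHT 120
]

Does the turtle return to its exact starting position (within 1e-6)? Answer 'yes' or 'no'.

Executing turtle program step by step:
Start: pos=(0,0), heading=0, pen down
REPEAT 3 [
  -- iteration 1/3 --
  FD 5: (0,0) -> (5,0) [heading=0, draw]
  RT 120: heading 0 -> 240
  -- iteration 2/3 --
  FD 5: (5,0) -> (2.5,-4.33) [heading=240, draw]
  RT 120: heading 240 -> 120
  -- iteration 3/3 --
  FD 5: (2.5,-4.33) -> (0,0) [heading=120, draw]
  RT 120: heading 120 -> 0
]
Final: pos=(0,0), heading=0, 3 segment(s) drawn

Start position: (0, 0)
Final position: (0, 0)
Distance = 0; < 1e-6 -> CLOSED

Answer: yes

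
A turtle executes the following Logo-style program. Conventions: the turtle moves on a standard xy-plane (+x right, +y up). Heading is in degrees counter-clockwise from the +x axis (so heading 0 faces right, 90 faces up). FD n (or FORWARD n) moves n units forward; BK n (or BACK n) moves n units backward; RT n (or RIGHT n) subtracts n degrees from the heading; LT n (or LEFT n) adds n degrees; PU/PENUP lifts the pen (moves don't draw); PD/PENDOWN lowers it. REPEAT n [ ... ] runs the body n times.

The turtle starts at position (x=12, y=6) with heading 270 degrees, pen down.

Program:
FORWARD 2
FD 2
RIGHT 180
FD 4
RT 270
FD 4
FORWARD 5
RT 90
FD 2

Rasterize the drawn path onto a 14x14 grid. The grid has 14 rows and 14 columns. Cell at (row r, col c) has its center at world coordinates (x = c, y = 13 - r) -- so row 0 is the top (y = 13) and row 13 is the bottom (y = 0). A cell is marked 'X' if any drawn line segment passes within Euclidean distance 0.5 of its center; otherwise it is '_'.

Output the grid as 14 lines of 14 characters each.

Segment 0: (12,6) -> (12,4)
Segment 1: (12,4) -> (12,2)
Segment 2: (12,2) -> (12,6)
Segment 3: (12,6) -> (8,6)
Segment 4: (8,6) -> (3,6)
Segment 5: (3,6) -> (3,8)

Answer: ______________
______________
______________
______________
______________
___X__________
___X__________
___XXXXXXXXXX_
____________X_
____________X_
____________X_
____________X_
______________
______________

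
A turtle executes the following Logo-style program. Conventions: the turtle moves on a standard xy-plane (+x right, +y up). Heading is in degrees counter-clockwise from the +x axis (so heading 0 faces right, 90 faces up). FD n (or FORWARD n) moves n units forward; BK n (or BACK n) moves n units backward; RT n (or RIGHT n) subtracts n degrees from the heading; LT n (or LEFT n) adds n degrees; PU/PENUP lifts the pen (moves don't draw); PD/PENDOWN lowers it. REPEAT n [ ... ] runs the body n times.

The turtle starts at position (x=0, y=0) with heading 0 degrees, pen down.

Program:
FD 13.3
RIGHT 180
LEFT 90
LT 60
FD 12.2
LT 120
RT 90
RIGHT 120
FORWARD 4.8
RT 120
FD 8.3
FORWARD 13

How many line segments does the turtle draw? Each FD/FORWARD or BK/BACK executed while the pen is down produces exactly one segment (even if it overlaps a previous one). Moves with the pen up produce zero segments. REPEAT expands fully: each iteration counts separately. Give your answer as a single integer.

Executing turtle program step by step:
Start: pos=(0,0), heading=0, pen down
FD 13.3: (0,0) -> (13.3,0) [heading=0, draw]
RT 180: heading 0 -> 180
LT 90: heading 180 -> 270
LT 60: heading 270 -> 330
FD 12.2: (13.3,0) -> (23.866,-6.1) [heading=330, draw]
LT 120: heading 330 -> 90
RT 90: heading 90 -> 0
RT 120: heading 0 -> 240
FD 4.8: (23.866,-6.1) -> (21.466,-10.257) [heading=240, draw]
RT 120: heading 240 -> 120
FD 8.3: (21.466,-10.257) -> (17.316,-3.069) [heading=120, draw]
FD 13: (17.316,-3.069) -> (10.816,8.189) [heading=120, draw]
Final: pos=(10.816,8.189), heading=120, 5 segment(s) drawn
Segments drawn: 5

Answer: 5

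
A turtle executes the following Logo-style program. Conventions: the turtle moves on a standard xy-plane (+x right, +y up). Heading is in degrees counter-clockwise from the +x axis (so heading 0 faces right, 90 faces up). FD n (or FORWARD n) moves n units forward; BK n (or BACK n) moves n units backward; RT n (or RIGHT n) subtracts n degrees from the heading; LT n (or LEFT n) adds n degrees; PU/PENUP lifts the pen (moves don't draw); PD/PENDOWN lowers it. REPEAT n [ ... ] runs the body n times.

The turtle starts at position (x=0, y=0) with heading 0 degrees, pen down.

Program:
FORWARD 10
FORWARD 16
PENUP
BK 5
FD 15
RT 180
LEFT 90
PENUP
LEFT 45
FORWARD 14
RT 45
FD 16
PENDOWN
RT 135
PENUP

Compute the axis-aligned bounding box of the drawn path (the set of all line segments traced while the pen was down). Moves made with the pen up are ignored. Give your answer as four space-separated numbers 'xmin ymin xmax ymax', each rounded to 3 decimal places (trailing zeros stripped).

Answer: 0 0 26 0

Derivation:
Executing turtle program step by step:
Start: pos=(0,0), heading=0, pen down
FD 10: (0,0) -> (10,0) [heading=0, draw]
FD 16: (10,0) -> (26,0) [heading=0, draw]
PU: pen up
BK 5: (26,0) -> (21,0) [heading=0, move]
FD 15: (21,0) -> (36,0) [heading=0, move]
RT 180: heading 0 -> 180
LT 90: heading 180 -> 270
PU: pen up
LT 45: heading 270 -> 315
FD 14: (36,0) -> (45.899,-9.899) [heading=315, move]
RT 45: heading 315 -> 270
FD 16: (45.899,-9.899) -> (45.899,-25.899) [heading=270, move]
PD: pen down
RT 135: heading 270 -> 135
PU: pen up
Final: pos=(45.899,-25.899), heading=135, 2 segment(s) drawn

Segment endpoints: x in {0, 10, 26}, y in {0}
xmin=0, ymin=0, xmax=26, ymax=0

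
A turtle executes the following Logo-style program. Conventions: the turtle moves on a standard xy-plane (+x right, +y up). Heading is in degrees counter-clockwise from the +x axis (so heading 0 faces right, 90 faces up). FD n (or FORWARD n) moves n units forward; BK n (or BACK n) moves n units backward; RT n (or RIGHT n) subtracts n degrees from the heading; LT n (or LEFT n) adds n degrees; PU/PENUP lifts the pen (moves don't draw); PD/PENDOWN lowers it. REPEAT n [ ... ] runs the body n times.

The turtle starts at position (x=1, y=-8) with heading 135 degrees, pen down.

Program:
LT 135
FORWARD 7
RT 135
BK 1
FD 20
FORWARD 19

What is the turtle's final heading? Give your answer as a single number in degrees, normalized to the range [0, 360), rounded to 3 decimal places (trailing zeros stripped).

Executing turtle program step by step:
Start: pos=(1,-8), heading=135, pen down
LT 135: heading 135 -> 270
FD 7: (1,-8) -> (1,-15) [heading=270, draw]
RT 135: heading 270 -> 135
BK 1: (1,-15) -> (1.707,-15.707) [heading=135, draw]
FD 20: (1.707,-15.707) -> (-12.435,-1.565) [heading=135, draw]
FD 19: (-12.435,-1.565) -> (-25.87,11.87) [heading=135, draw]
Final: pos=(-25.87,11.87), heading=135, 4 segment(s) drawn

Answer: 135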